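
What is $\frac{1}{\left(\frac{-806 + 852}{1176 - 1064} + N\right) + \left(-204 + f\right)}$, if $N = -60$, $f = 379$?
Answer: $\frac{56}{6463} \approx 0.0086647$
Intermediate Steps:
$\frac{1}{\left(\frac{-806 + 852}{1176 - 1064} + N\right) + \left(-204 + f\right)} = \frac{1}{\left(\frac{-806 + 852}{1176 - 1064} - 60\right) + \left(-204 + 379\right)} = \frac{1}{\left(\frac{46}{112} - 60\right) + 175} = \frac{1}{\left(46 \cdot \frac{1}{112} - 60\right) + 175} = \frac{1}{\left(\frac{23}{56} - 60\right) + 175} = \frac{1}{- \frac{3337}{56} + 175} = \frac{1}{\frac{6463}{56}} = \frac{56}{6463}$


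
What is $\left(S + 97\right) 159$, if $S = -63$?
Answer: $5406$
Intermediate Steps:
$\left(S + 97\right) 159 = \left(-63 + 97\right) 159 = 34 \cdot 159 = 5406$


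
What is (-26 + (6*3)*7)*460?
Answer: 46000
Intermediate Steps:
(-26 + (6*3)*7)*460 = (-26 + 18*7)*460 = (-26 + 126)*460 = 100*460 = 46000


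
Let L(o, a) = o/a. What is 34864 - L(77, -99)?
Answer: 313783/9 ≈ 34865.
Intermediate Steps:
34864 - L(77, -99) = 34864 - 77/(-99) = 34864 - 77*(-1)/99 = 34864 - 1*(-7/9) = 34864 + 7/9 = 313783/9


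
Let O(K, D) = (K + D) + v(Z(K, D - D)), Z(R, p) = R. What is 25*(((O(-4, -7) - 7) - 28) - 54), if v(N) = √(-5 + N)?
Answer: -2500 + 75*I ≈ -2500.0 + 75.0*I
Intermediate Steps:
O(K, D) = D + K + √(-5 + K) (O(K, D) = (K + D) + √(-5 + K) = (D + K) + √(-5 + K) = D + K + √(-5 + K))
25*(((O(-4, -7) - 7) - 28) - 54) = 25*((((-7 - 4 + √(-5 - 4)) - 7) - 28) - 54) = 25*((((-7 - 4 + √(-9)) - 7) - 28) - 54) = 25*((((-7 - 4 + 3*I) - 7) - 28) - 54) = 25*((((-11 + 3*I) - 7) - 28) - 54) = 25*(((-18 + 3*I) - 28) - 54) = 25*((-46 + 3*I) - 54) = 25*(-100 + 3*I) = -2500 + 75*I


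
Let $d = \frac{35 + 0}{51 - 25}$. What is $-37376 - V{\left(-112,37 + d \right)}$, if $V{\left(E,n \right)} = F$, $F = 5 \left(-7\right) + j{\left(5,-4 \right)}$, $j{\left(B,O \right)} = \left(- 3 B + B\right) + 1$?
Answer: $-37332$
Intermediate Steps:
$d = \frac{35}{26} \approx 1.3462$
$j{\left(B,O \right)} = 1 - 2 B$ ($j{\left(B,O \right)} = - 2 B + 1 = 1 - 2 B$)
$F = -44$ ($F = 5 \left(-7\right) + \left(1 - 10\right) = -35 + \left(1 - 10\right) = -35 - 9 = -44$)
$V{\left(E,n \right)} = -44$
$-37376 - V{\left(-112,37 + d \right)} = -37376 - -44 = -37376 + 44 = -37332$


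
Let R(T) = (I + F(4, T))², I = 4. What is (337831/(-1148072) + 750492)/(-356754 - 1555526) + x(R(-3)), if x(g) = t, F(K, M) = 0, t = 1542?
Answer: 3384499342941127/2195435124160 ≈ 1541.6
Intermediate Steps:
R(T) = 16 (R(T) = (4 + 0)² = 4² = 16)
x(g) = 1542
(337831/(-1148072) + 750492)/(-356754 - 1555526) + x(R(-3)) = (337831/(-1148072) + 750492)/(-356754 - 1555526) + 1542 = (337831*(-1/1148072) + 750492)/(-1912280) + 1542 = (-337831/1148072 + 750492)*(-1/1912280) + 1542 = (861618513593/1148072)*(-1/1912280) + 1542 = -861618513593/2195435124160 + 1542 = 3384499342941127/2195435124160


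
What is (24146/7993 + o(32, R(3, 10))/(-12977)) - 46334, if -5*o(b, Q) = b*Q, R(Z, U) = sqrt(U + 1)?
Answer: -370323516/7993 + 32*sqrt(11)/64885 ≈ -46331.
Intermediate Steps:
R(Z, U) = sqrt(1 + U)
o(b, Q) = -Q*b/5 (o(b, Q) = -b*Q/5 = -Q*b/5)
(24146/7993 + o(32, R(3, 10))/(-12977)) - 46334 = (24146/7993 - 1/5*sqrt(1 + 10)*32/(-12977)) - 46334 = (24146*(1/7993) - 1/5*sqrt(11)*32*(-1/12977)) - 46334 = (24146/7993 - 32*sqrt(11)/5*(-1/12977)) - 46334 = (24146/7993 + 32*sqrt(11)/64885) - 46334 = -370323516/7993 + 32*sqrt(11)/64885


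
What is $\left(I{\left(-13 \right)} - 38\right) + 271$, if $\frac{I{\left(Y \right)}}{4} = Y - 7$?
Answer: $153$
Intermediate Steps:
$I{\left(Y \right)} = -28 + 4 Y$ ($I{\left(Y \right)} = 4 \left(Y - 7\right) = 4 \left(-7 + Y\right) = -28 + 4 Y$)
$\left(I{\left(-13 \right)} - 38\right) + 271 = \left(\left(-28 + 4 \left(-13\right)\right) - 38\right) + 271 = \left(\left(-28 - 52\right) - 38\right) + 271 = \left(-80 - 38\right) + 271 = -118 + 271 = 153$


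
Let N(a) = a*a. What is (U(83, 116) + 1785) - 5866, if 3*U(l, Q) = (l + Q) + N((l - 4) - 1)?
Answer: -5960/3 ≈ -1986.7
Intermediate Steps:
N(a) = a²
U(l, Q) = Q/3 + l/3 + (-5 + l)²/3 (U(l, Q) = ((l + Q) + ((l - 4) - 1)²)/3 = ((Q + l) + ((-4 + l) - 1)²)/3 = ((Q + l) + (-5 + l)²)/3 = (Q + l + (-5 + l)²)/3 = Q/3 + l/3 + (-5 + l)²/3)
(U(83, 116) + 1785) - 5866 = (((⅓)*116 + (⅓)*83 + (-5 + 83)²/3) + 1785) - 5866 = ((116/3 + 83/3 + (⅓)*78²) + 1785) - 5866 = ((116/3 + 83/3 + (⅓)*6084) + 1785) - 5866 = ((116/3 + 83/3 + 2028) + 1785) - 5866 = (6283/3 + 1785) - 5866 = 11638/3 - 5866 = -5960/3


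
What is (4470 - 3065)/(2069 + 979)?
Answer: 1405/3048 ≈ 0.46096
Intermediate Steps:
(4470 - 3065)/(2069 + 979) = 1405/3048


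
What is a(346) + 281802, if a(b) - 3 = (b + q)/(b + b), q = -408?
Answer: 97504499/346 ≈ 2.8181e+5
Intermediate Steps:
a(b) = 3 + (-408 + b)/(2*b) (a(b) = 3 + (b - 408)/(b + b) = 3 + (-408 + b)/((2*b)) = 3 + (-408 + b)*(1/(2*b)) = 3 + (-408 + b)/(2*b))
a(346) + 281802 = (7/2 - 204/346) + 281802 = (7/2 - 204*1/346) + 281802 = (7/2 - 102/173) + 281802 = 1007/346 + 281802 = 97504499/346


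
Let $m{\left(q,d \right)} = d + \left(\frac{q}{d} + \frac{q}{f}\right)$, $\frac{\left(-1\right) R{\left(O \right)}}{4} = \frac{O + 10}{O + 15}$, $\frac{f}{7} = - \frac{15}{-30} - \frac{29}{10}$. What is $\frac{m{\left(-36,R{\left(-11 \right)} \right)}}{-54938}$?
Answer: $\frac{115}{192283} \approx 0.00059808$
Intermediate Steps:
$f = - \frac{84}{5}$ ($f = 7 \left(- \frac{15}{-30} - \frac{29}{10}\right) = 7 \left(\left(-15\right) \left(- \frac{1}{30}\right) - \frac{29}{10}\right) = 7 \left(\frac{1}{2} - \frac{29}{10}\right) = 7 \left(- \frac{12}{5}\right) = - \frac{84}{5} \approx -16.8$)
$R{\left(O \right)} = - \frac{4 \left(10 + O\right)}{15 + O}$ ($R{\left(O \right)} = - 4 \frac{O + 10}{O + 15} = - 4 \frac{10 + O}{15 + O} = - \frac{4 \left(10 + O\right)}{15 + O}$)
$m{\left(q,d \right)} = d - \frac{5 q}{84} + \frac{q}{d}$ ($m{\left(q,d \right)} = d + \left(\frac{q}{d} + \frac{q}{- \frac{84}{5}}\right) = d + \left(\frac{q}{d} + q \left(- \frac{5}{84}\right)\right) = d - \left(\frac{5 q}{84} - \frac{q}{d}\right) = d - \frac{5 q}{84} + \frac{q}{d}$)
$\frac{m{\left(-36,R{\left(-11 \right)} \right)}}{-54938} = \frac{\frac{4 \left(-10 - -11\right)}{15 - 11} - - \frac{15}{7} - \frac{36}{4 \frac{1}{15 - 11} \left(-10 - -11\right)}}{-54938} = \left(\frac{4 \left(-10 + 11\right)}{4} + \frac{15}{7} - \frac{36}{4 \cdot \frac{1}{4} \left(-10 + 11\right)}\right) \left(- \frac{1}{54938}\right) = \left(4 \cdot \frac{1}{4} \cdot 1 + \frac{15}{7} - \frac{36}{4 \cdot \frac{1}{4} \cdot 1}\right) \left(- \frac{1}{54938}\right) = \left(1 + \frac{15}{7} - \frac{36}{1}\right) \left(- \frac{1}{54938}\right) = \left(1 + \frac{15}{7} - 36\right) \left(- \frac{1}{54938}\right) = \left(- \frac{230}{7}\right) \left(- \frac{1}{54938}\right) = \frac{115}{192283}$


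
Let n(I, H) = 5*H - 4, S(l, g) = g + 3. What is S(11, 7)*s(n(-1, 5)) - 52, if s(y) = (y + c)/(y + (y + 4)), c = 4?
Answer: -1071/23 ≈ -46.565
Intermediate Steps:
S(l, g) = 3 + g
n(I, H) = -4 + 5*H
s(y) = (4 + y)/(4 + 2*y) (s(y) = (y + 4)/(y + (y + 4)) = (4 + y)/(y + (4 + y)) = (4 + y)/(4 + 2*y))
S(11, 7)*s(n(-1, 5)) - 52 = (3 + 7)*((4 + (-4 + 5*5))/(2*(2 + (-4 + 5*5)))) - 52 = 10*((4 + (-4 + 25))/(2*(2 + (-4 + 25)))) - 52 = 10*((4 + 21)/(2*(2 + 21))) - 52 = 10*((½)*25/23) - 52 = 10*((½)*(1/23)*25) - 52 = 10*(25/46) - 52 = 125/23 - 52 = -1071/23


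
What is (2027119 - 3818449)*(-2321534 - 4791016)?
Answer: 12740924191500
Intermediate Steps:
(2027119 - 3818449)*(-2321534 - 4791016) = -1791330*(-7112550) = 12740924191500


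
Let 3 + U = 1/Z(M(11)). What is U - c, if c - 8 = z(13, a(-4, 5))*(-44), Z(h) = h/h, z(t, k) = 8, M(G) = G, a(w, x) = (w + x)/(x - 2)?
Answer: 342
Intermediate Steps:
a(w, x) = (w + x)/(-2 + x)
Z(h) = 1
c = -344 (c = 8 + 8*(-44) = 8 - 352 = -344)
U = -2 (U = -3 + 1/1 = -3 + 1 = -2)
U - c = -2 - 1*(-344) = -2 + 344 = 342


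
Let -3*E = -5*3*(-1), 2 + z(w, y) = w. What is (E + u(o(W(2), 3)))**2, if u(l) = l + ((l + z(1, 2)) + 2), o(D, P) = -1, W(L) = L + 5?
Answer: 36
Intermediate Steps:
W(L) = 5 + L
z(w, y) = -2 + w
E = -5 (E = -(-5*3)*(-1)/3 = -(-5)*(-1) = -1/3*15 = -5)
u(l) = 1 + 2*l (u(l) = l + ((l + (-2 + 1)) + 2) = l + ((l - 1) + 2) = l + ((-1 + l) + 2) = l + (1 + l) = 1 + 2*l)
(E + u(o(W(2), 3)))**2 = (-5 + (1 + 2*(-1)))**2 = (-5 + (1 - 2))**2 = (-5 - 1)**2 = (-6)**2 = 36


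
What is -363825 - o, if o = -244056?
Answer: -119769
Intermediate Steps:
-363825 - o = -363825 - 1*(-244056) = -363825 + 244056 = -119769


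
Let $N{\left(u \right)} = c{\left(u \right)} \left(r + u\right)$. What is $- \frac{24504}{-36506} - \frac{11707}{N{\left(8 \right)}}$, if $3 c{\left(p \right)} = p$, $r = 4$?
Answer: $- \frac{213295807}{584096} \approx -365.17$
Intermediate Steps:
$c{\left(p \right)} = \frac{p}{3}$
$N{\left(u \right)} = \frac{u \left(4 + u\right)}{3}$ ($N{\left(u \right)} = \frac{u}{3} \left(4 + u\right) = \frac{u \left(4 + u\right)}{3}$)
$- \frac{24504}{-36506} - \frac{11707}{N{\left(8 \right)}} = - \frac{24504}{-36506} - \frac{11707}{\frac{1}{3} \cdot 8 \left(4 + 8\right)} = \left(-24504\right) \left(- \frac{1}{36506}\right) - \frac{11707}{\frac{1}{3} \cdot 8 \cdot 12} = \frac{12252}{18253} - \frac{11707}{32} = - \frac{213295807}{584096}$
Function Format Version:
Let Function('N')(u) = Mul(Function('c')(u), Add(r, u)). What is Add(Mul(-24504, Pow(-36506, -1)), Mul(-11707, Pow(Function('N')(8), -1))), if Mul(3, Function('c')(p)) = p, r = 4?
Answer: Rational(-213295807, 584096) ≈ -365.17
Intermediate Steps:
Function('c')(p) = Mul(Rational(1, 3), p)
Function('N')(u) = Mul(Rational(1, 3), u, Add(4, u)) (Function('N')(u) = Mul(Mul(Rational(1, 3), u), Add(4, u)) = Mul(Rational(1, 3), u, Add(4, u)))
Add(Mul(-24504, Pow(-36506, -1)), Mul(-11707, Pow(Function('N')(8), -1))) = Add(Mul(-24504, Pow(-36506, -1)), Mul(-11707, Pow(Mul(Rational(1, 3), 8, Add(4, 8)), -1))) = Add(Mul(-24504, Rational(-1, 36506)), Mul(-11707, Pow(Mul(Rational(1, 3), 8, 12), -1))) = Add(Rational(12252, 18253), Mul(-11707, Pow(32, -1))) = Add(Rational(12252, 18253), Mul(-11707, Rational(1, 32))) = Add(Rational(12252, 18253), Rational(-11707, 32)) = Rational(-213295807, 584096)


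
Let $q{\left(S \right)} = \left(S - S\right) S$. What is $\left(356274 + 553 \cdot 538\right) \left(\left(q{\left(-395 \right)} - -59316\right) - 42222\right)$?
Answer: $11175852072$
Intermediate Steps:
$q{\left(S \right)} = 0$ ($q{\left(S \right)} = 0 S = 0$)
$\left(356274 + 553 \cdot 538\right) \left(\left(q{\left(-395 \right)} - -59316\right) - 42222\right) = \left(356274 + 553 \cdot 538\right) \left(\left(0 - -59316\right) - 42222\right) = \left(356274 + 297514\right) \left(\left(0 + 59316\right) - 42222\right) = 653788 \left(59316 - 42222\right) = 653788 \cdot 17094 = 11175852072$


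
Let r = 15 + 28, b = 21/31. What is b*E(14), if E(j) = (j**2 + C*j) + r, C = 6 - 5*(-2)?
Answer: 9723/31 ≈ 313.65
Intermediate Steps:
b = 21/31 (b = 21*(1/31) = 21/31 ≈ 0.67742)
C = 16 (C = 6 + 10 = 16)
r = 43
E(j) = 43 + j**2 + 16*j (E(j) = (j**2 + 16*j) + 43 = 43 + j**2 + 16*j)
b*E(14) = 21*(43 + 14**2 + 16*14)/31 = 21*(43 + 196 + 224)/31 = (21/31)*463 = 9723/31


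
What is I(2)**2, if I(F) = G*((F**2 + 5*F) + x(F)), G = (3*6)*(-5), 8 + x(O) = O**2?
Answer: 810000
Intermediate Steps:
x(O) = -8 + O**2
G = -90 (G = 18*(-5) = -90)
I(F) = 720 - 450*F - 180*F**2 (I(F) = -90*((F**2 + 5*F) + (-8 + F**2)) = -90*(-8 + 2*F**2 + 5*F) = 720 - 450*F - 180*F**2)
I(2)**2 = (720 - 450*2 - 180*2**2)**2 = (720 - 900 - 180*4)**2 = (720 - 900 - 720)**2 = (-900)**2 = 810000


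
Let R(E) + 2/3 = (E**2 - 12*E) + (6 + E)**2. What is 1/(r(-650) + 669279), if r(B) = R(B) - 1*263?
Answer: 3/4542154 ≈ 6.6048e-7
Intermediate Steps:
R(E) = -2/3 + E**2 + (6 + E)**2 - 12*E (R(E) = -2/3 + ((E**2 - 12*E) + (6 + E)**2) = -2/3 + (E**2 + (6 + E)**2 - 12*E) = -2/3 + E**2 + (6 + E)**2 - 12*E)
r(B) = -683/3 + 2*B**2 (r(B) = (106/3 + 2*B**2) - 1*263 = (106/3 + 2*B**2) - 263 = -683/3 + 2*B**2)
1/(r(-650) + 669279) = 1/((-683/3 + 2*(-650)**2) + 669279) = 1/((-683/3 + 2*422500) + 669279) = 1/((-683/3 + 845000) + 669279) = 1/(2534317/3 + 669279) = 1/(4542154/3) = 3/4542154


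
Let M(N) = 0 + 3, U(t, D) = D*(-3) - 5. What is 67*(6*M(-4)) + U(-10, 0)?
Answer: 1201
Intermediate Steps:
U(t, D) = -5 - 3*D (U(t, D) = -3*D - 5 = -5 - 3*D)
M(N) = 3
67*(6*M(-4)) + U(-10, 0) = 67*(6*3) + (-5 - 3*0) = 67*18 + (-5 + 0) = 1206 - 5 = 1201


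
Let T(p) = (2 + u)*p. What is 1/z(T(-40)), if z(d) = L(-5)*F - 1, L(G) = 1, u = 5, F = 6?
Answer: ⅕ ≈ 0.20000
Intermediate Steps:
T(p) = 7*p (T(p) = (2 + 5)*p = 7*p)
z(d) = 5 (z(d) = 1*6 - 1 = 6 - 1 = 5)
1/z(T(-40)) = 1/5 = ⅕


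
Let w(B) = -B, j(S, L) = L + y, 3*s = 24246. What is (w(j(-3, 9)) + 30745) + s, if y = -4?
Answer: 38822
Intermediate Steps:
s = 8082 (s = (⅓)*24246 = 8082)
j(S, L) = -4 + L (j(S, L) = L - 4 = -4 + L)
(w(j(-3, 9)) + 30745) + s = (-(-4 + 9) + 30745) + 8082 = (-1*5 + 30745) + 8082 = (-5 + 30745) + 8082 = 30740 + 8082 = 38822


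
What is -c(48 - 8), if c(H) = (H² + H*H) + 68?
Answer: -3268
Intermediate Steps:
c(H) = 68 + 2*H² (c(H) = (H² + H²) + 68 = 2*H² + 68 = 68 + 2*H²)
-c(48 - 8) = -(68 + 2*(48 - 8)²) = -(68 + 2*40²) = -(68 + 2*1600) = -(68 + 3200) = -1*3268 = -3268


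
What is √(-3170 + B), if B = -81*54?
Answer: 2*I*√1886 ≈ 86.856*I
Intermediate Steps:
B = -4374
√(-3170 + B) = √(-3170 - 4374) = √(-7544) = 2*I*√1886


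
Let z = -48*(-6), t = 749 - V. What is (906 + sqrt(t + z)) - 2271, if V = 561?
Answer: -1365 + 2*sqrt(119) ≈ -1343.2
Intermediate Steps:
t = 188 (t = 749 - 1*561 = 749 - 561 = 188)
z = 288
(906 + sqrt(t + z)) - 2271 = (906 + sqrt(188 + 288)) - 2271 = (906 + sqrt(476)) - 2271 = (906 + 2*sqrt(119)) - 2271 = -1365 + 2*sqrt(119)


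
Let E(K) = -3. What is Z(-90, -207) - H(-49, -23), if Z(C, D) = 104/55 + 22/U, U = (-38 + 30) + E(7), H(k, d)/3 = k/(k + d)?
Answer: -2839/1320 ≈ -2.1508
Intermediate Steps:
H(k, d) = 3*k/(d + k) (H(k, d) = 3*(k/(k + d)) = 3*(k/(d + k)) = 3*k/(d + k))
U = -11 (U = (-38 + 30) - 3 = -8 - 3 = -11)
Z(C, D) = -6/55 (Z(C, D) = 104/55 + 22/(-11) = 104*(1/55) + 22*(-1/11) = 104/55 - 2 = -6/55)
Z(-90, -207) - H(-49, -23) = -6/55 - 3*(-49)/(-23 - 49) = -6/55 - 3*(-49)/(-72) = -6/55 - 3*(-49)*(-1)/72 = -6/55 - 1*49/24 = -6/55 - 49/24 = -2839/1320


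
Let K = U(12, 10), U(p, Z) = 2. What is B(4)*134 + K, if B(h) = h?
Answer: 538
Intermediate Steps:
K = 2
B(4)*134 + K = 4*134 + 2 = 536 + 2 = 538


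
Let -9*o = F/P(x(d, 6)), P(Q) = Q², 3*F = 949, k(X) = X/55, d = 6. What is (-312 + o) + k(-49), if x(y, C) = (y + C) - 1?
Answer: -5115818/16335 ≈ -313.18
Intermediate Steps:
k(X) = X/55 (k(X) = X*(1/55) = X/55)
F = 949/3 (F = (⅓)*949 = 949/3 ≈ 316.33)
x(y, C) = -1 + C + y (x(y, C) = (C + y) - 1 = -1 + C + y)
o = -949/3267 (o = -949/(27*((-1 + 6 + 6)²)) = -949/(27*(11²)) = -949/(27*121) = -⅑*949/363 = -949/3267 ≈ -0.29048)
(-312 + o) + k(-49) = (-312 - 949/3267) + (1/55)*(-49) = -1020253/3267 - 49/55 = -5115818/16335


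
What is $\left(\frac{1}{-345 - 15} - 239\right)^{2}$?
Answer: $\frac{7403053681}{129600} \approx 57122.0$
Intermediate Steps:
$\left(\frac{1}{-345 - 15} - 239\right)^{2} = \left(\frac{1}{-360} - 239\right)^{2} = \left(- \frac{1}{360} - 239\right)^{2} = \left(- \frac{86041}{360}\right)^{2} = \frac{7403053681}{129600}$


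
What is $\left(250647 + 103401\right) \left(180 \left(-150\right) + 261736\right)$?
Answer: $83107811328$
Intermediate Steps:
$\left(250647 + 103401\right) \left(180 \left(-150\right) + 261736\right) = 354048 \left(-27000 + 261736\right) = 354048 \cdot 234736 = 83107811328$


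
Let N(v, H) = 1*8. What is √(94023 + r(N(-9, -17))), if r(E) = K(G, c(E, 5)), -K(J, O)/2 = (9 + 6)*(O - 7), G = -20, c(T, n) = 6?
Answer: √94053 ≈ 306.68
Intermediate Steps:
N(v, H) = 8
K(J, O) = 210 - 30*O (K(J, O) = -2*(9 + 6)*(O - 7) = -30*(-7 + O) = -2*(-105 + 15*O) = 210 - 30*O)
r(E) = 30 (r(E) = 210 - 30*6 = 210 - 180 = 30)
√(94023 + r(N(-9, -17))) = √(94023 + 30) = √94053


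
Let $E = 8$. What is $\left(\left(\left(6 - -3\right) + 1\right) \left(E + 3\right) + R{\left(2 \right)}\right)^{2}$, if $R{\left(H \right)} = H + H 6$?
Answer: $15376$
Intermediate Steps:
$R{\left(H \right)} = 7 H$ ($R{\left(H \right)} = H + 6 H = 7 H$)
$\left(\left(\left(6 - -3\right) + 1\right) \left(E + 3\right) + R{\left(2 \right)}\right)^{2} = \left(\left(\left(6 - -3\right) + 1\right) \left(8 + 3\right) + 7 \cdot 2\right)^{2} = \left(\left(\left(6 + 3\right) + 1\right) 11 + 14\right)^{2} = \left(\left(9 + 1\right) 11 + 14\right)^{2} = \left(10 \cdot 11 + 14\right)^{2} = \left(110 + 14\right)^{2} = 124^{2} = 15376$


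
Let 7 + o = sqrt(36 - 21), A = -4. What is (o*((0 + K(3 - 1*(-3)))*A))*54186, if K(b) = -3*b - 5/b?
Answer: -28574084 + 4082012*sqrt(15) ≈ -1.2765e+7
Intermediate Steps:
K(b) = -5/b - 3*b
o = -7 + sqrt(15) (o = -7 + sqrt(36 - 21) = -7 + sqrt(15) ≈ -3.1270)
(o*((0 + K(3 - 1*(-3)))*A))*54186 = ((-7 + sqrt(15))*((0 + (-5/(3 - 1*(-3)) - 3*(3 - 1*(-3))))*(-4)))*54186 = ((-7 + sqrt(15))*((0 + (-5/(3 + 3) - 3*(3 + 3)))*(-4)))*54186 = ((-7 + sqrt(15))*((0 + (-5/6 - 3*6))*(-4)))*54186 = ((-7 + sqrt(15))*((0 + (-5*1/6 - 18))*(-4)))*54186 = ((-7 + sqrt(15))*((0 + (-5/6 - 18))*(-4)))*54186 = ((-7 + sqrt(15))*((0 - 113/6)*(-4)))*54186 = ((-7 + sqrt(15))*(-113/6*(-4)))*54186 = ((-7 + sqrt(15))*(226/3))*54186 = (-1582/3 + 226*sqrt(15)/3)*54186 = -28574084 + 4082012*sqrt(15)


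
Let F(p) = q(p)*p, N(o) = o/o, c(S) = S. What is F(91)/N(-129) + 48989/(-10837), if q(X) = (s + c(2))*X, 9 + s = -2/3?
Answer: -2064194498/32511 ≈ -63492.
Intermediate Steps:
s = -29/3 (s = -9 - 2/3 = -9 - 2*⅓ = -9 - ⅔ = -29/3 ≈ -9.6667)
q(X) = -23*X/3 (q(X) = (-29/3 + 2)*X = -23*X/3)
N(o) = 1
F(p) = -23*p²/3 (F(p) = (-23*p/3)*p = -23*p²/3)
F(91)/N(-129) + 48989/(-10837) = -23/3*91²/1 + 48989/(-10837) = -23/3*8281*1 + 48989*(-1/10837) = -190463/3*1 - 48989/10837 = -190463/3 - 48989/10837 = -2064194498/32511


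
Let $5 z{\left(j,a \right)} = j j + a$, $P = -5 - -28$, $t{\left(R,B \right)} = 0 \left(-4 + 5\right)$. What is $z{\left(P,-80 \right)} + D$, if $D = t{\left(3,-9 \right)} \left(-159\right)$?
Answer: $\frac{449}{5} \approx 89.8$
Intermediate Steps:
$t{\left(R,B \right)} = 0$ ($t{\left(R,B \right)} = 0 \cdot 1 = 0$)
$P = 23$ ($P = -5 + 28 = 23$)
$D = 0$ ($D = 0 \left(-159\right) = 0$)
$z{\left(j,a \right)} = \frac{a}{5} + \frac{j^{2}}{5}$ ($z{\left(j,a \right)} = \frac{j j + a}{5} = \frac{j^{2} + a}{5} = \frac{a + j^{2}}{5} = \frac{a}{5} + \frac{j^{2}}{5}$)
$z{\left(P,-80 \right)} + D = \left(\frac{1}{5} \left(-80\right) + \frac{23^{2}}{5}\right) + 0 = \left(-16 + \frac{1}{5} \cdot 529\right) + 0 = \left(-16 + \frac{529}{5}\right) + 0 = \frac{449}{5} + 0 = \frac{449}{5}$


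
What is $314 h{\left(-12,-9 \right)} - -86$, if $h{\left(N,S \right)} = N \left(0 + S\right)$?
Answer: $33998$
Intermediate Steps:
$h{\left(N,S \right)} = N S$
$314 h{\left(-12,-9 \right)} - -86 = 314 \left(\left(-12\right) \left(-9\right)\right) - -86 = 314 \cdot 108 + \left(-39 + 125\right) = 33912 + 86 = 33998$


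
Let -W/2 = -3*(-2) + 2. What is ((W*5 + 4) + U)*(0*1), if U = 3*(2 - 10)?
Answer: 0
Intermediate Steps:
W = -16 (W = -2*(-3*(-2) + 2) = -2*(6 + 2) = -2*8 = -16)
U = -24 (U = 3*(-8) = -24)
((W*5 + 4) + U)*(0*1) = ((-16*5 + 4) - 24)*(0*1) = ((-80 + 4) - 24)*0 = (-76 - 24)*0 = -100*0 = 0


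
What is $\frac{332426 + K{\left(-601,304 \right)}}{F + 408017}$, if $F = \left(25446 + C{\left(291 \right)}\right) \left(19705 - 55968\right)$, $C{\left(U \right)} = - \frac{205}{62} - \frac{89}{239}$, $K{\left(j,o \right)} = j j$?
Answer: $- \frac{10278164886}{13665261478939} \approx -0.00075214$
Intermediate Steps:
$K{\left(j,o \right)} = j^{2}$
$C{\left(U \right)} = - \frac{54513}{14818}$ ($C{\left(U \right)} = \left(-205\right) \frac{1}{62} - \frac{89}{239} = - \frac{205}{62} - \frac{89}{239} = - \frac{54513}{14818}$)
$F = - \frac{13671307474845}{14818}$ ($F = \left(25446 - \frac{54513}{14818}\right) \left(19705 - 55968\right) = \frac{377004315}{14818} \left(-36263\right) = - \frac{13671307474845}{14818} \approx -9.2261 \cdot 10^{8}$)
$\frac{332426 + K{\left(-601,304 \right)}}{F + 408017} = \frac{332426 + \left(-601\right)^{2}}{- \frac{13671307474845}{14818} + 408017} = \frac{332426 + 361201}{- \frac{13665261478939}{14818}} = 693627 \left(- \frac{14818}{13665261478939}\right) = - \frac{10278164886}{13665261478939}$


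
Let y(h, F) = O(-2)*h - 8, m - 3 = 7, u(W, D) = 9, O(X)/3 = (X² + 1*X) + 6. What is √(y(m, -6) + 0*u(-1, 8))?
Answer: 2*√58 ≈ 15.232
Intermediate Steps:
O(X) = 18 + 3*X + 3*X² (O(X) = 3*((X² + 1*X) + 6) = 3*((X² + X) + 6) = 3*((X + X²) + 6) = 3*(6 + X + X²) = 18 + 3*X + 3*X²)
m = 10 (m = 3 + 7 = 10)
y(h, F) = -8 + 24*h (y(h, F) = (18 + 3*(-2) + 3*(-2)²)*h - 8 = (18 - 6 + 3*4)*h - 8 = (18 - 6 + 12)*h - 8 = 24*h - 8 = -8 + 24*h)
√(y(m, -6) + 0*u(-1, 8)) = √((-8 + 24*10) + 0*9) = √((-8 + 240) + 0) = √(232 + 0) = √232 = 2*√58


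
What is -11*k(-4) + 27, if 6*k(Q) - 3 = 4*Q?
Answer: 305/6 ≈ 50.833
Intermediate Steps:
k(Q) = 1/2 + 2*Q/3 (k(Q) = 1/2 + (4*Q)/6 = 1/2 + 2*Q/3)
-11*k(-4) + 27 = -11*(1/2 + (2/3)*(-4)) + 27 = -11*(1/2 - 8/3) + 27 = -11*(-13/6) + 27 = 143/6 + 27 = 305/6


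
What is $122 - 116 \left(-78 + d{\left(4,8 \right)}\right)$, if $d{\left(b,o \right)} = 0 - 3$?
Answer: $9518$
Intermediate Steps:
$d{\left(b,o \right)} = -3$
$122 - 116 \left(-78 + d{\left(4,8 \right)}\right) = 122 - 116 \left(-78 - 3\right) = 122 - -9396 = 122 + 9396 = 9518$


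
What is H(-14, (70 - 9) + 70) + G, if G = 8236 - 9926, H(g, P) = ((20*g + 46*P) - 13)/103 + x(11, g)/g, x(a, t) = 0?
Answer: -168337/103 ≈ -1634.3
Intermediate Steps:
H(g, P) = -13/103 + 20*g/103 + 46*P/103 (H(g, P) = ((20*g + 46*P) - 13)/103 + 0/g = (-13 + 20*g + 46*P)*(1/103) + 0 = (-13/103 + 20*g/103 + 46*P/103) + 0 = -13/103 + 20*g/103 + 46*P/103)
G = -1690
H(-14, (70 - 9) + 70) + G = (-13/103 + (20/103)*(-14) + 46*((70 - 9) + 70)/103) - 1690 = (-13/103 - 280/103 + 46*(61 + 70)/103) - 1690 = (-13/103 - 280/103 + (46/103)*131) - 1690 = (-13/103 - 280/103 + 6026/103) - 1690 = 5733/103 - 1690 = -168337/103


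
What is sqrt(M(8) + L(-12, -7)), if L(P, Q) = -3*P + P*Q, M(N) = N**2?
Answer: 2*sqrt(46) ≈ 13.565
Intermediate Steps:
sqrt(M(8) + L(-12, -7)) = sqrt(8**2 - 12*(-3 - 7)) = sqrt(64 - 12*(-10)) = sqrt(64 + 120) = sqrt(184) = 2*sqrt(46)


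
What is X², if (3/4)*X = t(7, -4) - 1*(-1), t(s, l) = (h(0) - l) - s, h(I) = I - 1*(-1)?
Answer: 16/9 ≈ 1.7778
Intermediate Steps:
h(I) = 1 + I (h(I) = I + 1 = 1 + I)
t(s, l) = 1 - l - s (t(s, l) = ((1 + 0) - l) - s = (1 - l) - s = 1 - l - s)
X = -4/3 (X = 4*((1 - 1*(-4) - 1*7) - 1*(-1))/3 = 4*((1 + 4 - 7) + 1)/3 = 4*(-2 + 1)/3 = (4/3)*(-1) = -4/3 ≈ -1.3333)
X² = (-4/3)² = 16/9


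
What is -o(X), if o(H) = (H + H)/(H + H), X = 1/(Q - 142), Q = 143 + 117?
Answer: -1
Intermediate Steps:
Q = 260
X = 1/118 (X = 1/(260 - 142) = 1/118 ≈ 0.0084746)
o(H) = 1 (o(H) = (2*H)/((2*H)) = (2*H)*(1/(2*H)) = 1)
-o(X) = -1*1 = -1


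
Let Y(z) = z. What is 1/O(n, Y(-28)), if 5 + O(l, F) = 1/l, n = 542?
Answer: -542/2709 ≈ -0.20007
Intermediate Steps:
O(l, F) = -5 + 1/l
1/O(n, Y(-28)) = 1/(-5 + 1/542) = 1/(-2709/542) = -542/2709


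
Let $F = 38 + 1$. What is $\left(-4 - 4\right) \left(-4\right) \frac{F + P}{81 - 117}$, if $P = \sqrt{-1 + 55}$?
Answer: $- \frac{104}{3} - \frac{8 \sqrt{6}}{3} \approx -41.199$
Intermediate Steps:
$P = 3 \sqrt{6}$ ($P = \sqrt{54} = 3 \sqrt{6} \approx 7.3485$)
$F = 39$
$\left(-4 - 4\right) \left(-4\right) \frac{F + P}{81 - 117} = \left(-4 - 4\right) \left(-4\right) \frac{39 + 3 \sqrt{6}}{81 - 117} = \left(-8\right) \left(-4\right) \frac{39 + 3 \sqrt{6}}{-36} = 32 \left(39 + 3 \sqrt{6}\right) \left(- \frac{1}{36}\right) = 32 \left(- \frac{13}{12} - \frac{\sqrt{6}}{12}\right) = - \frac{104}{3} - \frac{8 \sqrt{6}}{3}$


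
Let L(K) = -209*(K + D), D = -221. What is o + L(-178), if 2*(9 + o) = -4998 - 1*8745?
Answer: 153021/2 ≈ 76511.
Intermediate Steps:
L(K) = 46189 - 209*K (L(K) = -209*(K - 221) = -209*(-221 + K) = 46189 - 209*K)
o = -13761/2 (o = -9 + (-4998 - 1*8745)/2 = -9 + (-4998 - 8745)/2 = -9 + (½)*(-13743) = -9 - 13743/2 = -13761/2 ≈ -6880.5)
o + L(-178) = -13761/2 + (46189 - 209*(-178)) = -13761/2 + (46189 + 37202) = -13761/2 + 83391 = 153021/2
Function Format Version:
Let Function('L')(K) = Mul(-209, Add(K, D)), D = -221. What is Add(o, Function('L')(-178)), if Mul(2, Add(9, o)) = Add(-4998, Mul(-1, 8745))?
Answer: Rational(153021, 2) ≈ 76511.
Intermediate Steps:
Function('L')(K) = Add(46189, Mul(-209, K)) (Function('L')(K) = Mul(-209, Add(K, -221)) = Mul(-209, Add(-221, K)) = Add(46189, Mul(-209, K)))
o = Rational(-13761, 2) (o = Add(-9, Mul(Rational(1, 2), Add(-4998, Mul(-1, 8745)))) = Add(-9, Mul(Rational(1, 2), Add(-4998, -8745))) = Add(-9, Mul(Rational(1, 2), -13743)) = Add(-9, Rational(-13743, 2)) = Rational(-13761, 2) ≈ -6880.5)
Add(o, Function('L')(-178)) = Add(Rational(-13761, 2), Add(46189, Mul(-209, -178))) = Add(Rational(-13761, 2), Add(46189, 37202)) = Add(Rational(-13761, 2), 83391) = Rational(153021, 2)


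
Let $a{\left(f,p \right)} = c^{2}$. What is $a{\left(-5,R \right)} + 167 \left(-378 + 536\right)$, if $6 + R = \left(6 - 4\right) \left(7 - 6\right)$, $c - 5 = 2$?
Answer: $26435$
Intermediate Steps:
$c = 7$ ($c = 5 + 2 = 7$)
$R = -4$ ($R = -6 + \left(6 - 4\right) \left(7 - 6\right) = -6 + 2 \cdot 1 = -6 + 2 = -4$)
$a{\left(f,p \right)} = 49$ ($a{\left(f,p \right)} = 7^{2} = 49$)
$a{\left(-5,R \right)} + 167 \left(-378 + 536\right) = 49 + 167 \left(-378 + 536\right) = 49 + 167 \cdot 158 = 49 + 26386 = 26435$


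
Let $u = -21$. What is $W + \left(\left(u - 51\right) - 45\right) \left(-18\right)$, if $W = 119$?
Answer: $2225$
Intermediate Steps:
$W + \left(\left(u - 51\right) - 45\right) \left(-18\right) = 119 + \left(\left(-21 - 51\right) - 45\right) \left(-18\right) = 119 + \left(-72 - 45\right) \left(-18\right) = 119 - -2106 = 119 + 2106 = 2225$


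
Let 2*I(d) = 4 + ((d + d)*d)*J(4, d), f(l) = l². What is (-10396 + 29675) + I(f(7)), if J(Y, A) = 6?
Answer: 33687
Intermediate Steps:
I(d) = 2 + 6*d² (I(d) = (4 + ((d + d)*d)*6)/2 = (4 + ((2*d)*d)*6)/2 = (4 + (2*d²)*6)/2 = (4 + 12*d²)/2 = 2 + 6*d²)
(-10396 + 29675) + I(f(7)) = (-10396 + 29675) + (2 + 6*(7²)²) = 19279 + (2 + 6*49²) = 19279 + (2 + 6*2401) = 19279 + (2 + 14406) = 19279 + 14408 = 33687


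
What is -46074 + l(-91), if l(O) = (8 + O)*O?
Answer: -38521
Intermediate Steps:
l(O) = O*(8 + O)
-46074 + l(-91) = -46074 - 91*(8 - 91) = -46074 - 91*(-83) = -46074 + 7553 = -38521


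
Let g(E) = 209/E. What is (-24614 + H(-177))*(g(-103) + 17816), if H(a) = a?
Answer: -45487493649/103 ≈ -4.4163e+8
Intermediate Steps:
(-24614 + H(-177))*(g(-103) + 17816) = (-24614 - 177)*(209/(-103) + 17816) = -24791*(209*(-1/103) + 17816) = -24791*(-209/103 + 17816) = -24791*1834839/103 = -45487493649/103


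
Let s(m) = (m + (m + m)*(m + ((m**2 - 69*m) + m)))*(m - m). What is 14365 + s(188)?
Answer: 14365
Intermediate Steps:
s(m) = 0 (s(m) = (m + (2*m)*(m + (m**2 - 68*m)))*0 = (m + (2*m)*(m**2 - 67*m))*0 = (m + 2*m*(m**2 - 67*m))*0 = 0)
14365 + s(188) = 14365 + 0 = 14365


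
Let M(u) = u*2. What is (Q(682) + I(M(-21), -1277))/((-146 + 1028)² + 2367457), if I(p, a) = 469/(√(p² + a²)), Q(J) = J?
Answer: 682/3145381 + 469*√1632493/5134812464833 ≈ 0.00021694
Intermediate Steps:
M(u) = 2*u
I(p, a) = 469/√(a² + p²) (I(p, a) = 469/(√(a² + p²)) = 469/√(a² + p²))
(Q(682) + I(M(-21), -1277))/((-146 + 1028)² + 2367457) = (682 + 469/√((-1277)² + (2*(-21))²))/((-146 + 1028)² + 2367457) = (682 + 469/√(1630729 + (-42)²))/(882² + 2367457) = (682 + 469/√(1630729 + 1764))/(777924 + 2367457) = (682 + 469/√1632493)/3145381 = (682 + 469*(√1632493/1632493))*(1/3145381) = (682 + 469*√1632493/1632493)*(1/3145381) = 682/3145381 + 469*√1632493/5134812464833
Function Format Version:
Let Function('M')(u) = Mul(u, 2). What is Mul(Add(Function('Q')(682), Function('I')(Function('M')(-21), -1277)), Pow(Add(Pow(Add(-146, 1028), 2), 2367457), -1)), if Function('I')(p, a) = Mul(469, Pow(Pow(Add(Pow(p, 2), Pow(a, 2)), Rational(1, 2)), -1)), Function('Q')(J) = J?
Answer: Add(Rational(682, 3145381), Mul(Rational(469, 5134812464833), Pow(1632493, Rational(1, 2)))) ≈ 0.00021694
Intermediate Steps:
Function('M')(u) = Mul(2, u)
Function('I')(p, a) = Mul(469, Pow(Add(Pow(a, 2), Pow(p, 2)), Rational(-1, 2))) (Function('I')(p, a) = Mul(469, Pow(Pow(Add(Pow(a, 2), Pow(p, 2)), Rational(1, 2)), -1)) = Mul(469, Pow(Add(Pow(a, 2), Pow(p, 2)), Rational(-1, 2))))
Mul(Add(Function('Q')(682), Function('I')(Function('M')(-21), -1277)), Pow(Add(Pow(Add(-146, 1028), 2), 2367457), -1)) = Mul(Add(682, Mul(469, Pow(Add(Pow(-1277, 2), Pow(Mul(2, -21), 2)), Rational(-1, 2)))), Pow(Add(Pow(Add(-146, 1028), 2), 2367457), -1)) = Mul(Add(682, Mul(469, Pow(Add(1630729, Pow(-42, 2)), Rational(-1, 2)))), Pow(Add(Pow(882, 2), 2367457), -1)) = Mul(Add(682, Mul(469, Pow(Add(1630729, 1764), Rational(-1, 2)))), Pow(Add(777924, 2367457), -1)) = Mul(Add(682, Mul(469, Pow(1632493, Rational(-1, 2)))), Pow(3145381, -1)) = Mul(Add(682, Mul(469, Mul(Rational(1, 1632493), Pow(1632493, Rational(1, 2))))), Rational(1, 3145381)) = Mul(Add(682, Mul(Rational(469, 1632493), Pow(1632493, Rational(1, 2)))), Rational(1, 3145381)) = Add(Rational(682, 3145381), Mul(Rational(469, 5134812464833), Pow(1632493, Rational(1, 2))))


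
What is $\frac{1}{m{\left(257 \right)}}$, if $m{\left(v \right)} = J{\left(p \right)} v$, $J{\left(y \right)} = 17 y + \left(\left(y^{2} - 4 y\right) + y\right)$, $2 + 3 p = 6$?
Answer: $\frac{9}{47288} \approx 0.00019032$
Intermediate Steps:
$p = \frac{4}{3}$ ($p = - \frac{2}{3} + \frac{1}{3} \cdot 6 = - \frac{2}{3} + 2 = \frac{4}{3} \approx 1.3333$)
$J{\left(y \right)} = y^{2} + 14 y$ ($J{\left(y \right)} = 17 y + \left(y^{2} - 3 y\right) = y^{2} + 14 y$)
$m{\left(v \right)} = \frac{184 v}{9}$ ($m{\left(v \right)} = \frac{4 \left(14 + \frac{4}{3}\right)}{3} v = \frac{4}{3} \cdot \frac{46}{3} v = \frac{184 v}{9}$)
$\frac{1}{m{\left(257 \right)}} = \frac{1}{\frac{184}{9} \cdot 257} = \frac{1}{\frac{47288}{9}} = \frac{9}{47288}$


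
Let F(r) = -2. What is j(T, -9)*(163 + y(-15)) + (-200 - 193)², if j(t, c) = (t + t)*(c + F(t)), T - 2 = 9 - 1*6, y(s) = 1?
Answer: 136409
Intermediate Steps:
T = 5 (T = 2 + (9 - 1*6) = 2 + (9 - 6) = 2 + 3 = 5)
j(t, c) = 2*t*(-2 + c) (j(t, c) = (t + t)*(c - 2) = (2*t)*(-2 + c) = 2*t*(-2 + c))
j(T, -9)*(163 + y(-15)) + (-200 - 193)² = (2*5*(-2 - 9))*(163 + 1) + (-200 - 193)² = (2*5*(-11))*164 + (-393)² = -110*164 + 154449 = -18040 + 154449 = 136409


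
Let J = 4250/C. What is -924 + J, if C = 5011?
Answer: -4625914/5011 ≈ -923.15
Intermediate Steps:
J = 4250/5011 ≈ 0.84813
-924 + J = -924 + 4250/5011 = -4625914/5011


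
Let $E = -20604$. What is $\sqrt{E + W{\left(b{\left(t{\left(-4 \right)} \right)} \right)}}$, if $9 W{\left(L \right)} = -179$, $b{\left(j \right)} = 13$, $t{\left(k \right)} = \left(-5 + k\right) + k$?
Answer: $\frac{i \sqrt{185615}}{3} \approx 143.61 i$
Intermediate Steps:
$t{\left(k \right)} = -5 + 2 k$
$W{\left(L \right)} = - \frac{179}{9}$ ($W{\left(L \right)} = \frac{1}{9} \left(-179\right) = - \frac{179}{9}$)
$\sqrt{E + W{\left(b{\left(t{\left(-4 \right)} \right)} \right)}} = \sqrt{-20604 - \frac{179}{9}} = \sqrt{- \frac{185615}{9}} = \frac{i \sqrt{185615}}{3}$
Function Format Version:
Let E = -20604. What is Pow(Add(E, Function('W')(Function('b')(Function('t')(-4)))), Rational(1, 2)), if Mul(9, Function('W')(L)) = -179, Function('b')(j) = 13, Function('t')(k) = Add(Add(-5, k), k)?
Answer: Mul(Rational(1, 3), I, Pow(185615, Rational(1, 2))) ≈ Mul(143.61, I)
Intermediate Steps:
Function('t')(k) = Add(-5, Mul(2, k))
Function('W')(L) = Rational(-179, 9) (Function('W')(L) = Mul(Rational(1, 9), -179) = Rational(-179, 9))
Pow(Add(E, Function('W')(Function('b')(Function('t')(-4)))), Rational(1, 2)) = Pow(Add(-20604, Rational(-179, 9)), Rational(1, 2)) = Pow(Rational(-185615, 9), Rational(1, 2)) = Mul(Rational(1, 3), I, Pow(185615, Rational(1, 2)))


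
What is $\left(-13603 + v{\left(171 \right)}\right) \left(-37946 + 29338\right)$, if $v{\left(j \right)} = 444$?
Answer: $113272672$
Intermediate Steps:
$\left(-13603 + v{\left(171 \right)}\right) \left(-37946 + 29338\right) = \left(-13603 + 444\right) \left(-37946 + 29338\right) = \left(-13159\right) \left(-8608\right) = 113272672$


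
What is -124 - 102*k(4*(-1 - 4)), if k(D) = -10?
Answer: 896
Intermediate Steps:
-124 - 102*k(4*(-1 - 4)) = -124 - 102*(-10) = -124 + 1020 = 896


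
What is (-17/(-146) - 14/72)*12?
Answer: -205/219 ≈ -0.93607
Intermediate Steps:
(-17/(-146) - 14/72)*12 = (-17*(-1/146) - 14*1/72)*12 = (17/146 - 7/36)*12 = -205/2628*12 = -205/219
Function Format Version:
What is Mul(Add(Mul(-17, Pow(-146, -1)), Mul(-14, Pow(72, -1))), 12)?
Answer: Rational(-205, 219) ≈ -0.93607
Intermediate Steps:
Mul(Add(Mul(-17, Pow(-146, -1)), Mul(-14, Pow(72, -1))), 12) = Mul(Add(Mul(-17, Rational(-1, 146)), Mul(-14, Rational(1, 72))), 12) = Mul(Add(Rational(17, 146), Rational(-7, 36)), 12) = Mul(Rational(-205, 2628), 12) = Rational(-205, 219)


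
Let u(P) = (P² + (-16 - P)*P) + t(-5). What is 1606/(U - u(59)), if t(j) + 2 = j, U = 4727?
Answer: 803/2839 ≈ 0.28285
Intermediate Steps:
t(j) = -2 + j
u(P) = -7 + P² + P*(-16 - P) (u(P) = (P² + (-16 - P)*P) + (-2 - 5) = (P² + P*(-16 - P)) - 7 = -7 + P² + P*(-16 - P))
1606/(U - u(59)) = 1606/(4727 - (-7 - 16*59)) = 1606/(4727 - (-7 - 944)) = 1606/(4727 - 1*(-951)) = 1606/(4727 + 951) = 1606/5678 = 1606*(1/5678) = 803/2839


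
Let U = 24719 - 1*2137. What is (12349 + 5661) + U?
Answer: 40592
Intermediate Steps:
U = 22582 (U = 24719 - 2137 = 22582)
(12349 + 5661) + U = (12349 + 5661) + 22582 = 18010 + 22582 = 40592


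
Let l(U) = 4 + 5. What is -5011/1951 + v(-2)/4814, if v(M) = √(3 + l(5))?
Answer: -5011/1951 + √3/2407 ≈ -2.5677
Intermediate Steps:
l(U) = 9
v(M) = 2*√3 (v(M) = √(3 + 9) = √12 = 2*√3)
-5011/1951 + v(-2)/4814 = -5011/1951 + (2*√3)/4814 = -5011*1/1951 + (2*√3)*(1/4814) = -5011/1951 + √3/2407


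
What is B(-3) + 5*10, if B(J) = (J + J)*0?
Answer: 50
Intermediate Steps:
B(J) = 0 (B(J) = (2*J)*0 = 0)
B(-3) + 5*10 = 0 + 5*10 = 0 + 50 = 50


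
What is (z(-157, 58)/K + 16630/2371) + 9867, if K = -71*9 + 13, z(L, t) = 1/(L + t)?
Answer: 1450891102909/146940354 ≈ 9874.0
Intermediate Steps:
K = -626 (K = -639 + 13 = -626)
(z(-157, 58)/K + 16630/2371) + 9867 = (1/((-157 + 58)*(-626)) + 16630/2371) + 9867 = (-1/626/(-99) + 16630*(1/2371)) + 9867 = (-1/99*(-1/626) + 16630/2371) + 9867 = (1/61974 + 16630/2371) + 9867 = 1030629991/146940354 + 9867 = 1450891102909/146940354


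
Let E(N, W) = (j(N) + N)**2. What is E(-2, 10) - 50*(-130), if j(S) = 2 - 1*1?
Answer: 6501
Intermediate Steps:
j(S) = 1 (j(S) = 2 - 1 = 1)
E(N, W) = (1 + N)**2
E(-2, 10) - 50*(-130) = (1 - 2)**2 - 50*(-130) = (-1)**2 + 6500 = 1 + 6500 = 6501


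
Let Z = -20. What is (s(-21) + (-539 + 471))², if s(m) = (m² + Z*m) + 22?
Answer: 664225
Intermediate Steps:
s(m) = 22 + m² - 20*m (s(m) = (m² - 20*m) + 22 = 22 + m² - 20*m)
(s(-21) + (-539 + 471))² = ((22 + (-21)² - 20*(-21)) + (-539 + 471))² = ((22 + 441 + 420) - 68)² = (883 - 68)² = 815² = 664225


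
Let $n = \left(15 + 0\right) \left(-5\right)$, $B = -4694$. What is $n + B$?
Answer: $-4769$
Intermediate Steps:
$n = -75$ ($n = 15 \left(-5\right) = -75$)
$n + B = -75 - 4694 = -4769$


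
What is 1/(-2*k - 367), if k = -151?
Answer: -1/65 ≈ -0.015385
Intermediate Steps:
1/(-2*k - 367) = 1/(-2*(-151) - 367) = 1/(302 - 367) = 1/(-65) = -1/65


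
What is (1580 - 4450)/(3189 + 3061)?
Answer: -287/625 ≈ -0.45920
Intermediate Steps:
(1580 - 4450)/(3189 + 3061) = -2870/6250 = -2870*1/6250 = -287/625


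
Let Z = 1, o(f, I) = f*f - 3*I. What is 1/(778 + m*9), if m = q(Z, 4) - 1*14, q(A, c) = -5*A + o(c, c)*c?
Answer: 1/751 ≈ 0.0013316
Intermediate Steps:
o(f, I) = f² - 3*I
q(A, c) = -5*A + c*(c² - 3*c) (q(A, c) = -5*A + (c² - 3*c)*c = -5*A + c*(c² - 3*c))
m = -3 (m = (-5*1 + 4²*(-3 + 4)) - 1*14 = (-5 + 16*1) - 14 = (-5 + 16) - 14 = 11 - 14 = -3)
1/(778 + m*9) = 1/(778 - 3*9) = 1/(778 - 27) = 1/751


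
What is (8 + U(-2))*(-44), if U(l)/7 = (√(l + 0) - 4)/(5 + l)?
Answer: 176/3 - 308*I*√2/3 ≈ 58.667 - 145.19*I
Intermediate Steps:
U(l) = 7*(-4 + √l)/(5 + l) (U(l) = 7*((√(l + 0) - 4)/(5 + l)) = 7*((√l - 4)/(5 + l)) = 7*((-4 + √l)/(5 + l)) = 7*(-4 + √l)/(5 + l))
(8 + U(-2))*(-44) = (8 + 7*(-4 + √(-2))/(5 - 2))*(-44) = (8 + 7*(-4 + I*√2)/3)*(-44) = (8 + 7*(⅓)*(-4 + I*√2))*(-44) = (8 + (-28/3 + 7*I*√2/3))*(-44) = (-4/3 + 7*I*√2/3)*(-44) = 176/3 - 308*I*√2/3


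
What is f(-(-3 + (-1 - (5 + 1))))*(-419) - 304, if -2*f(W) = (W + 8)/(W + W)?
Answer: -2309/20 ≈ -115.45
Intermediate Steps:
f(W) = -(8 + W)/(4*W) (f(W) = -(W + 8)/(2*(W + W)) = -(8 + W)/(2*(2*W)) = -(8 + W)*1/(2*W)/2 = -(8 + W)/(4*W))
f(-(-3 + (-1 - (5 + 1))))*(-419) - 304 = ((-8 - (-1)*(-3 + (-1 - (5 + 1))))/(4*((-(-3 + (-1 - (5 + 1)))))))*(-419) - 304 = ((-8 - (-1)*(-3 + (-1 - 1*6)))/(4*((-(-3 + (-1 - 1*6))))))*(-419) - 304 = ((-8 - (-1)*(-3 + (-1 - 6)))/(4*((-(-3 + (-1 - 6))))))*(-419) - 304 = ((-8 - (-1)*(-3 - 7))/(4*((-(-3 - 7)))))*(-419) - 304 = ((-8 - (-1)*(-10))/(4*((-1*(-10)))))*(-419) - 304 = ((1/4)*(-8 - 1*10)/10)*(-419) - 304 = ((1/4)*(1/10)*(-8 - 10))*(-419) - 304 = ((1/4)*(1/10)*(-18))*(-419) - 304 = -9/20*(-419) - 304 = 3771/20 - 304 = -2309/20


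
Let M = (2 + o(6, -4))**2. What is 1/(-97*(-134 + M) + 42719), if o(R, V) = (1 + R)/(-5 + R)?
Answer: 1/47860 ≈ 2.0894e-5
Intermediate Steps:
o(R, V) = (1 + R)/(-5 + R)
M = 81 (M = (2 + (1 + 6)/(-5 + 6))**2 = (2 + 7/1)**2 = (2 + 1*7)**2 = (2 + 7)**2 = 9**2 = 81)
1/(-97*(-134 + M) + 42719) = 1/(-97*(-134 + 81) + 42719) = 1/(-97*(-53) + 42719) = 1/(5141 + 42719) = 1/47860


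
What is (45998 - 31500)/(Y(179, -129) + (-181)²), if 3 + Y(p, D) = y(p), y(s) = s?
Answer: 14498/32937 ≈ 0.44017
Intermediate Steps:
Y(p, D) = -3 + p
(45998 - 31500)/(Y(179, -129) + (-181)²) = (45998 - 31500)/((-3 + 179) + (-181)²) = 14498/(176 + 32761) = 14498/32937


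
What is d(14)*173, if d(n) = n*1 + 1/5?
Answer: 12283/5 ≈ 2456.6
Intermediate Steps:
d(n) = ⅕ + n (d(n) = n + ⅕ = ⅕ + n)
d(14)*173 = (⅕ + 14)*173 = (71/5)*173 = 12283/5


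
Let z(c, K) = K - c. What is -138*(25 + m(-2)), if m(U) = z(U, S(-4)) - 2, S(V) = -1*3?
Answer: -3036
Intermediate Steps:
S(V) = -3
m(U) = -5 - U (m(U) = (-3 - U) - 2 = -5 - U)
-138*(25 + m(-2)) = -138*(25 + (-5 - 1*(-2))) = -138*(25 + (-5 + 2)) = -138*(25 - 3) = -138*22 = -3036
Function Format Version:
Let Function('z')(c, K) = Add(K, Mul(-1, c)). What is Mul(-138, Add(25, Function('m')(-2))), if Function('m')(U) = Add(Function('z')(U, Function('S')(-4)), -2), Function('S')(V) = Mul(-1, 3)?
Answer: -3036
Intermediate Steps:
Function('S')(V) = -3
Function('m')(U) = Add(-5, Mul(-1, U)) (Function('m')(U) = Add(Add(-3, Mul(-1, U)), -2) = Add(-5, Mul(-1, U)))
Mul(-138, Add(25, Function('m')(-2))) = Mul(-138, Add(25, Add(-5, Mul(-1, -2)))) = Mul(-138, Add(25, Add(-5, 2))) = Mul(-138, Add(25, -3)) = Mul(-138, 22) = -3036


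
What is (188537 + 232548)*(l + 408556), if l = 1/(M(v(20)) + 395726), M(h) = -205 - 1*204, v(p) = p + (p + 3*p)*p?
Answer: 68009072954754505/395317 ≈ 1.7204e+11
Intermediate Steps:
v(p) = p + 4*p² (v(p) = p + (4*p)*p = p + 4*p²)
M(h) = -409 (M(h) = -205 - 204 = -409)
l = 1/395317 (l = 1/(-409 + 395726) = 1/395317 ≈ 2.5296e-6)
(188537 + 232548)*(l + 408556) = (188537 + 232548)*(1/395317 + 408556) = 421085*(161509132253/395317) = 68009072954754505/395317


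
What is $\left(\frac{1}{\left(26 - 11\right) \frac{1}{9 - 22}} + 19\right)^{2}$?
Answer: $\frac{73984}{225} \approx 328.82$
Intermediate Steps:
$\left(\frac{1}{\left(26 - 11\right) \frac{1}{9 - 22}} + 19\right)^{2} = \left(\frac{1}{15 \frac{1}{-13}} + 19\right)^{2} = \left(\frac{1}{15 \left(- \frac{1}{13}\right)} + 19\right)^{2} = \left(\frac{1}{- \frac{15}{13}} + 19\right)^{2} = \left(- \frac{13}{15} + 19\right)^{2} = \left(\frac{272}{15}\right)^{2} = \frac{73984}{225}$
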